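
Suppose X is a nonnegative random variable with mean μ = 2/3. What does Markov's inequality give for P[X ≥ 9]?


μ = E[X] = 2/3, a = 9.
Markov: P[X ≥ 9] ≤ μ/a = (2/3)/9 = 2/27.
Numerically: ≈ 0.074.
(Since a = 9 > μ = 0.667, the bound 2/27 is < 1 and informative.)

P[X ≥ 9] ≤ 2/27 ≈ 0.074.


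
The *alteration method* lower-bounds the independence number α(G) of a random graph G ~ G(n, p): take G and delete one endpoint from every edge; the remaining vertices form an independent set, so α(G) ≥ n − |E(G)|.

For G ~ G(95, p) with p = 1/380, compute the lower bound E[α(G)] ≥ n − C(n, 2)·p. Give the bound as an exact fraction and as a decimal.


E[|E(G)|] = C(95, 2)·p = 4465 · (1/380) = 47/4.
E[α(G)] ≥ n − E[|E(G)|] = 95 − 47/4 = 333/4.
Numerically: ≈ 83.250.
(This is only a lower bound; the true E[α(G)] may be larger.)

E[α(G)] ≥ 333/4 ≈ 83.250.


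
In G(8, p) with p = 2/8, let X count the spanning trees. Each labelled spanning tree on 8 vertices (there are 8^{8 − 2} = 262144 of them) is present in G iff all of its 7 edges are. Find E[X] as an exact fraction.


K_8 has 8^{8 − 2} = 262144 labelled spanning trees.
For each such spanning tree H, let X_H = 1 if all 7 edges of H are present in G. Then P[X_H = 1] = p^{7} = (1/4)^{7} = 1/16384.
By linearity of expectation: E[X] = Σ_H E[X_H] = 262144 · p^{7} = 262144 · 1/16384 = 16.
Numerically: E[X] ≈ 16.

E[X] = 262144 · (1/4)^{7} = 16 ≈ 16.


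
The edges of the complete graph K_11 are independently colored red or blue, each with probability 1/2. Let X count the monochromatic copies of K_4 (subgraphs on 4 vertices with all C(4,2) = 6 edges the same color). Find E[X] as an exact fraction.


Let X = Σ_S X_S over the C(11, 4) = 330 subsets S of size 4, where X_S = 1 if the K_4 on S is monochromatic.
For a fixed S, the K_4 on S has C(4, 2) = 6 edges. P[all 6 edges red] = (1/2)^6, and likewise for blue, so P[monochromatic] = 2·(1/2)^6 = 2^{1 − 6} = 1/32.
Summing: E[X] = C(11, 4) · 2^{1 − 6} = 330 · 1/32 = 165/16.
Numerically: E[X] ≈ 10.3125.

E[X] = C(11,4)·2^(1−C(4,2)) = 165/16 ≈ 10.3125.


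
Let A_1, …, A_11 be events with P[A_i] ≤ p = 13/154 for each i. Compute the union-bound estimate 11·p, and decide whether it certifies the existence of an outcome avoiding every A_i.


Union bound: P[∪_{i=1}^{11} A_i] ≤ Σ_i P[A_i] ≤ 11·p = 11·(13/154) = 13/14.
Numerically: 13/14 ≈ 0.9286.
Is 13/14 < 1? YES.
Since P[∪ A_i] ≤ 13/14 < 1, the complement has P[∩ A_i^c] ≥ 1 − 13/14 = 1/14 > 0, so some outcome avoids every A_i.

11·p = 13/14 ≈ 0.9286; existence CERTIFIED by the union bound.


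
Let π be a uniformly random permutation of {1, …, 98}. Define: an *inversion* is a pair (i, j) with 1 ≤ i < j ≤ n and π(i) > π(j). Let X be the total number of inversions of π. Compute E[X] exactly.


Write X = Σ X_I over the C(98, 2) = 4753 pairs i < j, with X_I the indicator of one inversion.
There are 4753 indicators.
For each fixed pair i < j, the values π(i) and π(j) are two distinct elements of {1, …, 98} in uniformly random order; by symmetry P[π(i) > π(j)] = 1/2.
By linearity: E[X] = 4753 · (1/2) = C(98, 2) · (1/2) = 4753/2 = 4753/2 ≈ 2376.50000.

E[X] = 4753/2 = 2376.50000.


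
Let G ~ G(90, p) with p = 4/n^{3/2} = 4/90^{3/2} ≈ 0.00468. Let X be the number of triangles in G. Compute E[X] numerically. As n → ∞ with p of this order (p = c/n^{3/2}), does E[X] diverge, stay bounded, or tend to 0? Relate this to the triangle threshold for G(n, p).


Number of potential triangles: C(90, 3) = 117480.
Each occurs with probability p³ ≈ (0.00468)³ ≈ 1.02823e-07.
By linearity: E[X] = C(90, 3)·p³ ≈ 117480 · 1.02823e-07 ≈ 0.012.
Since α = 3/2 > 1, p = c/n^{3/2} = o(1/n) is below the triangle threshold p ~ 1/n. Asymptotically E[X] ~ (c³/6)·n^{3(1−α)} = (4³/6)·n^{-1.5} → 0, so by Markov's inequality G has no triangles w.h.p.

E[X] ≈ 0.012; in regime p = Θ(1/n^{3/2}) E[X] tends to 0 (below the triangle threshold p ~ 1/n).


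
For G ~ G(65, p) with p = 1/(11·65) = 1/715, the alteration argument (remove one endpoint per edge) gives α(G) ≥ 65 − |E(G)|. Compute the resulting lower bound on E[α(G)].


E[|E(G)|] = C(65, 2)·p = 2080 · (1/715) = 32/11.
E[α(G)] ≥ n − E[|E(G)|] = 65 − 32/11 = 683/11.
Numerically: ≈ 62.09091.
(This is only a lower bound; the true E[α(G)] may be larger.)

E[α(G)] ≥ 683/11 ≈ 62.09091.


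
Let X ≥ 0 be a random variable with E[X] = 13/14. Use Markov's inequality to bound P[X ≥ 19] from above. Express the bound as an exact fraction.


μ = E[X] = 13/14, a = 19.
Markov: P[X ≥ 19] ≤ μ/a = (13/14)/19 = 13/266.
Numerically: ≈ 0.04887.
(Since a = 19 > μ = 0.92857, the bound 13/266 is < 1 and informative.)

P[X ≥ 19] ≤ 13/266 ≈ 0.04887.


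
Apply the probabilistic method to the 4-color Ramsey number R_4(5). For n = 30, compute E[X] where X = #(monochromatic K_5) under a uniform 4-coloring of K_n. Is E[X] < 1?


E[X] = C(30, 5) · 4^{1 − 10} = 142506 · 4^{−9} = 142506/262144.
As a reduced fraction: E[X] = 71253/131072 ≈ 0.544.
Is E[X] < 1? YES.
Since E[X] < 1, there exists a 4-coloring of K_{30} with no monochromatic K_5; hence R_4(5) > 30.

E[X] = 71253/131072 ≈ 0.544; E[X] < 1, so R_4(5) > 30.


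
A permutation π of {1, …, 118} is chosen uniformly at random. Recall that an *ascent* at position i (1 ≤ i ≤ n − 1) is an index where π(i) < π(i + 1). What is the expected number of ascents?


Write X = Σ X_I over i = 1, …, 117, with X_I the indicator of one ascent.
There are 117 indicators.
For each fixed i, the pair (π(i), π(i+1)) is a uniformly random ordered pair of distinct values from {1, …, 118}; by symmetry P[π(i) < π(i+1)] = 1/2.
By linearity: E[X] = 117 · (1/2) = (118 − 1) · (1/2) = 117/2 ≈ 58.50000.

E[X] = 117/2 = 58.50000.


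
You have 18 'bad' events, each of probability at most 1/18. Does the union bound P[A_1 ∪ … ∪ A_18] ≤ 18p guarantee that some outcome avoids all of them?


Union bound: P[∪_{i=1}^{18} A_i] ≤ Σ_i P[A_i] ≤ 18·p = 18·(1/18) = 1.
Numerically: 1 ≈ 1.0000000.
Is 1 < 1? NO.
Since the bound 1 is ≥ 1, the union bound is uninformative here; it does NOT by itself certify existence.

18·p = 1 ≈ 1.0000000; existence NOT certified by the union bound.


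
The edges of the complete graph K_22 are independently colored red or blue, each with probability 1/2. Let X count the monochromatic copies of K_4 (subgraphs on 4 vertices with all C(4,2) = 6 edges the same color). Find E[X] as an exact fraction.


Let X = Σ_S X_S over the C(22, 4) = 7315 subsets S of size 4, where X_S = 1 if the K_4 on S is monochromatic.
For a fixed S, the K_4 on S has C(4, 2) = 6 edges. P[all 6 edges red] = (1/2)^6, and likewise for blue, so P[monochromatic] = 2·(1/2)^6 = 2^{1 − 6} = 1/32.
By linearity of expectation: E[X] = C(22, 4) · 2^{1 − 6} = 7315 · 1/32 = 7315/32.
Numerically: E[X] ≈ 228.594.

E[X] = C(22,4)·2^(1−C(4,2)) = 7315/32 ≈ 228.594.


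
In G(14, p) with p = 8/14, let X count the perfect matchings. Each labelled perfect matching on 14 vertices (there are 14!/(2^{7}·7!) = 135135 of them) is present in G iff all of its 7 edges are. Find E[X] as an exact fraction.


K_14 has 14!/(2^{7}·7!) = 135135 labelled perfect matchings.
For each such perfect matching H, let X_H = 1 if all 7 edges of H are present in G. Then P[X_H = 1] = p^{7} = (4/7)^{7} = 16384/823543.
By linearity of expectation: E[X] = Σ_H E[X_H] = 135135 · p^{7} = 135135 · 16384/823543 = 316293120/117649.
Numerically: E[X] ≈ 2688.4.

E[X] = 135135 · (4/7)^{7} = 316293120/117649 ≈ 2688.4.


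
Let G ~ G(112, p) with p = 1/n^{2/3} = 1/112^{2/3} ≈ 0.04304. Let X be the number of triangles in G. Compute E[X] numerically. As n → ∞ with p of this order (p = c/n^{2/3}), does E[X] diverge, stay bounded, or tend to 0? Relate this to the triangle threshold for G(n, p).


Number of potential triangles: C(112, 3) = 227920.
Each occurs with probability p³ ≈ (0.04304)³ ≈ 7.971939e-05.
By linearity: E[X] = C(112, 3)·p³ ≈ 227920 · 7.971939e-05 ≈ 18.1696.
Since α = 2/3 < 1, p = c/n^{2/3} ≫ 1/n is above the triangle threshold p ~ 1/n. Asymptotically E[X] ~ (c³/6)·n^{3(1−α)} = (1³/6)·n^{1} → ∞; triangles are abundant w.h.p.

E[X] ≈ 18.1696; in regime p = Θ(1/n^{2/3}) E[X] diverges (above the triangle threshold p ~ 1/n).


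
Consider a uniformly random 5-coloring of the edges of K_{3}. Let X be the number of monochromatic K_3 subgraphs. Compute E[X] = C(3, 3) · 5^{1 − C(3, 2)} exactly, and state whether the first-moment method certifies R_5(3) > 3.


E[X] = C(3, 3) · 5^{1 − 3} = 1 · 5^{−2} = 1/25.
As a reduced fraction: E[X] = 1/25 ≈ 0.04000.
Is E[X] < 1? YES.
Since E[X] < 1, there exists a 5-coloring of K_{3} with no monochromatic K_3; hence R_5(3) > 3.

E[X] = 1/25 ≈ 0.04000; E[X] < 1, so R_5(3) > 3.


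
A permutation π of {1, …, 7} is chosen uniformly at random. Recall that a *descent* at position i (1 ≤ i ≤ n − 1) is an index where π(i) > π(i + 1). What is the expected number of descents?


Write X = Σ X_I over i = 1, …, 6, with X_I the indicator of one descent.
There are 6 indicators.
For each fixed i, the pair (π(i), π(i+1)) is a uniformly random ordered pair of distinct values from {1, …, 7}; by symmetry P[π(i) > π(i+1)] = 1/2.
By linearity: E[X] = 6 · (1/2) = (7 − 1) · (1/2) = 3 ≈ 3.00000.

E[X] = 3 = 3.00000.


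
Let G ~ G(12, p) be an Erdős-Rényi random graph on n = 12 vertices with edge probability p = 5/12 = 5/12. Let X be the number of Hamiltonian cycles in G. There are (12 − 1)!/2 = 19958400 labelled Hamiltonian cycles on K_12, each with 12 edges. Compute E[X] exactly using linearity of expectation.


K_12 has (12 − 1)!/2 = 19958400 labelled Hamiltonian cycles.
For each such Hamiltonian cycle H, let X_H = 1 if all 12 edges of H are present in G. Then P[X_H = 1] = p^{12} = (5/12)^{12} = 244140625/8916100448256.
Summing the indicators: E[X] = Σ_H E[X_H] = 19958400 · p^{12} = 19958400 · 244140625/8916100448256 = 469970703125/859963392.
Numerically: E[X] ≈ 546.5.

E[X] = 19958400 · (5/12)^{12} = 469970703125/859963392 ≈ 546.5.


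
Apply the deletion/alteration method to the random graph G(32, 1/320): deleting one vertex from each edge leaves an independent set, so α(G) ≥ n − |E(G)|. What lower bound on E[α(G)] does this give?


E[|E(G)|] = C(32, 2)·p = 496 · (1/320) = 31/20.
E[α(G)] ≥ n − E[|E(G)|] = 32 − 31/20 = 609/20.
Numerically: ≈ 30.450000.
(This is only a lower bound; the true E[α(G)] may be larger.)

E[α(G)] ≥ 609/20 ≈ 30.450000.


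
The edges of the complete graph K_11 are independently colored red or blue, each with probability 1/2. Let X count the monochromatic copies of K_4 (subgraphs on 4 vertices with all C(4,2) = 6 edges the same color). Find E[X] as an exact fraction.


Let X = Σ_S X_S over the C(11, 4) = 330 subsets S of size 4, where X_S = 1 if the K_4 on S is monochromatic.
For a fixed S, the K_4 on S has C(4, 2) = 6 edges. P[all 6 edges red] = (1/2)^6, and likewise for blue, so P[monochromatic] = 2·(1/2)^6 = 2^{1 − 6} = 1/32.
By linearity: E[X] = C(11, 4) · 2^{1 − 6} = 330 · 1/32 = 165/16.
Numerically: E[X] ≈ 10.31250.

E[X] = C(11,4)·2^(1−C(4,2)) = 165/16 ≈ 10.31250.


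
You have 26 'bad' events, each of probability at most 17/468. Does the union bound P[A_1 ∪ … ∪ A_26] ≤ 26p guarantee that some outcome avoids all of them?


Union bound: P[∪_{i=1}^{26} A_i] ≤ Σ_i P[A_i] ≤ 26·p = 26·(17/468) = 17/18.
Numerically: 17/18 ≈ 0.94444.
Is 17/18 < 1? YES.
Since P[∪ A_i] ≤ 17/18 < 1, the complement has P[∩ A_i^c] ≥ 1 − 17/18 = 1/18 > 0, so some outcome avoids every A_i.

26·p = 17/18 ≈ 0.94444; existence CERTIFIED by the union bound.


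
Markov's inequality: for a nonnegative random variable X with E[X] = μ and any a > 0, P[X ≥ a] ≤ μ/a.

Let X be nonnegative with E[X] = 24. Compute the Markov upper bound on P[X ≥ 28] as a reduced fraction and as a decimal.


μ = E[X] = 24, a = 28.
Markov: P[X ≥ 28] ≤ μ/a = (24)/28 = 6/7.
Numerically: ≈ 0.857.
(Since a = 28 > μ = 24.000, the bound 6/7 is < 1 and informative.)

P[X ≥ 28] ≤ 6/7 ≈ 0.857.


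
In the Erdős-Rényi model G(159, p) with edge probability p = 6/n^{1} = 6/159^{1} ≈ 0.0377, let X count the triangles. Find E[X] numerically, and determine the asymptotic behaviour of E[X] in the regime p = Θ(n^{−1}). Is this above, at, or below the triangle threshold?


Number of potential triangles: C(159, 3) = 657359.
Each occurs with probability p³ ≈ (0.0377)³ ≈ 5.37356e-05.
By linearity: E[X] = C(159, 3)·p³ ≈ 657359 · 5.37356e-05 ≈ 35.324.
Here α = 1, so p = 6/n is exactly at the triangle threshold p ~ 1/n. Asymptotically E[X] → c³/6 = 6³/6 = 36 ≈ 36.000, a bounded constant. In this regime the triangle count is asymptotically Poisson(c³/6).

E[X] ≈ 35.324; in regime p = Θ(1/n^{1}) E[X] stays bounded (at the triangle threshold p ~ 1/n).


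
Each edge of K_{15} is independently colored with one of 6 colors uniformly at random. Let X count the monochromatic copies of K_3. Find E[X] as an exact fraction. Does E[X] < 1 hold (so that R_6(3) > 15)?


E[X] = C(15, 3) · 6^{1 − 3} = 455 · 6^{−2} = 455/36.
As a reduced fraction: E[X] = 455/36 ≈ 12.639.
Is E[X] < 1? NO.
Since E[X] ≥ 1, the first-moment bound is inconclusive at n = 15; it does NOT by itself certify R_6(3) > 15.

E[X] = 455/36 ≈ 12.639; E[X] ≥ 1; first-moment method inconclusive here.


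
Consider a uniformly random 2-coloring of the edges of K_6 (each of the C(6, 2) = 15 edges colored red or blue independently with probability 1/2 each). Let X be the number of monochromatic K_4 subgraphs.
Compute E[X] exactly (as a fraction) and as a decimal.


Let X = Σ_S X_S over the C(6, 4) = 15 subsets S of size 4, where X_S = 1 if the K_4 on S is monochromatic.
For a fixed S, the K_4 on S has C(4, 2) = 6 edges. P[all 6 edges red] = (1/2)^6, and likewise for blue, so P[monochromatic] = 2·(1/2)^6 = 2^{1 − 6} = 1/32.
By linearity: E[X] = C(6, 4) · 2^{1 − 6} = 15 · 1/32 = 15/32.
Numerically: E[X] ≈ 0.469.

E[X] = C(6,4)·2^(1−C(4,2)) = 15/32 ≈ 0.469.


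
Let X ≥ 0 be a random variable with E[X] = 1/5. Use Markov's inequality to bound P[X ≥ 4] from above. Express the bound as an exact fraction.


μ = E[X] = 1/5, a = 4.
Markov: P[X ≥ 4] ≤ μ/a = (1/5)/4 = 1/20.
Numerically: ≈ 0.050.
(Since a = 4 > μ = 0.200, the bound 1/20 is < 1 and informative.)

P[X ≥ 4] ≤ 1/20 ≈ 0.050.


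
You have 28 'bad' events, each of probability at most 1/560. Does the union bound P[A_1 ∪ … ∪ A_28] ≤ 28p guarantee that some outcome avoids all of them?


Union bound: P[∪_{i=1}^{28} A_i] ≤ Σ_i P[A_i] ≤ 28·p = 28·(1/560) = 1/20.
Numerically: 1/20 ≈ 0.050.
Is 1/20 < 1? YES.
Since P[∪ A_i] ≤ 1/20 < 1, the complement has P[∩ A_i^c] ≥ 1 − 1/20 = 19/20 > 0, so some outcome avoids every A_i.

28·p = 1/20 ≈ 0.050; existence CERTIFIED by the union bound.


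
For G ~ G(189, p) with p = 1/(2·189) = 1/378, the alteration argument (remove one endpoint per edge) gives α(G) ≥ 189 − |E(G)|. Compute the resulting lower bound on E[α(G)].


E[|E(G)|] = C(189, 2)·p = 17766 · (1/378) = 47.
E[α(G)] ≥ n − E[|E(G)|] = 189 − 47 = 142.
Numerically: ≈ 142.0000.
(This is only a lower bound; the true E[α(G)] may be larger.)

E[α(G)] ≥ 142 ≈ 142.0000.


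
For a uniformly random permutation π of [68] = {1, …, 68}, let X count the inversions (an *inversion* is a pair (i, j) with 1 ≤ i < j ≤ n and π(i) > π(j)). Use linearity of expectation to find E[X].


Write X = Σ X_I over the C(68, 2) = 2278 pairs i < j, with X_I the indicator of one inversion.
There are 2278 indicators.
For each fixed pair i < j, the values π(i) and π(j) are two distinct elements of {1, …, 68} in uniformly random order; by symmetry P[π(i) > π(j)] = 1/2.
By linearity: E[X] = 2278 · (1/2) = C(68, 2) · (1/2) = 2278/2 = 1139 ≈ 1139.000.

E[X] = 1139 = 1139.000.


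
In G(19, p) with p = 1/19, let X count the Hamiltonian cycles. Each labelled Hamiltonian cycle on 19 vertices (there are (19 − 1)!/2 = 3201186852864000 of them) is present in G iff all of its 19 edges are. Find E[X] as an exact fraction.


K_19 has (19 − 1)!/2 = 3201186852864000 labelled Hamiltonian cycles.
For each such Hamiltonian cycle H, let X_H = 1 if all 19 edges of H are present in G. Then P[X_H = 1] = p^{19} = (1/19)^{19} = 1/1978419655660313589123979.
Summing the indicators: E[X] = Σ_H E[X_H] = 3201186852864000 · p^{19} = 3201186852864000 · 1/1978419655660313589123979 = 3201186852864000/1978419655660313589123979.
Numerically: E[X] ≈ 1.618e-09.

E[X] = 3201186852864000 · (1/19)^{19} = 3201186852864000/1978419655660313589123979 ≈ 1.618e-09.


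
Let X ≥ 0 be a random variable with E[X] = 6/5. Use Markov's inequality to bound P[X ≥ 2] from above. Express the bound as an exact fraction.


μ = E[X] = 6/5, a = 2.
Markov: P[X ≥ 2] ≤ μ/a = (6/5)/2 = 3/5.
Numerically: ≈ 0.6000.
(Since a = 2 > μ = 1.2000, the bound 3/5 is < 1 and informative.)

P[X ≥ 2] ≤ 3/5 ≈ 0.6000.


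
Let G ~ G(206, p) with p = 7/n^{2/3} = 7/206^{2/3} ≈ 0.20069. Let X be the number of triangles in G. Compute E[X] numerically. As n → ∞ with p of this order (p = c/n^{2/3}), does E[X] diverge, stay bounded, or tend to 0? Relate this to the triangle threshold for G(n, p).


Number of potential triangles: C(206, 3) = 1435820.
Each occurs with probability p³ ≈ (0.20069)³ ≈ 8.0827599e-03.
By linearity: E[X] = C(206, 3)·p³ ≈ 1435820 · 8.0827599e-03 ≈ 11605.38835.
Since α = 2/3 < 1, p = c/n^{2/3} ≫ 1/n is above the triangle threshold p ~ 1/n. Asymptotically E[X] ~ (c³/6)·n^{3(1−α)} = (7³/6)·n^{1} → ∞; triangles are abundant w.h.p.

E[X] ≈ 11605.38835; in regime p = Θ(1/n^{2/3}) E[X] diverges (above the triangle threshold p ~ 1/n).


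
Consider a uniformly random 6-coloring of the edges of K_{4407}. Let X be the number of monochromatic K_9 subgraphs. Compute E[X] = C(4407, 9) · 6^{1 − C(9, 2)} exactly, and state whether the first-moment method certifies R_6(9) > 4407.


E[X] = C(4407, 9) · 6^{1 − 36} = 1713856532599459170657070050 · 6^{−35} = 1713856532599459170657070050/1719070799748422591028658176.
As a reduced fraction: E[X] = 285642755433243195109511675/286511799958070431838109696 ≈ 0.9970.
Is E[X] < 1? YES.
Since E[X] < 1, there exists a 6-coloring of K_{4407} with no monochromatic K_9; hence R_6(9) > 4407.

E[X] = 285642755433243195109511675/286511799958070431838109696 ≈ 0.9970; E[X] < 1, so R_6(9) > 4407.


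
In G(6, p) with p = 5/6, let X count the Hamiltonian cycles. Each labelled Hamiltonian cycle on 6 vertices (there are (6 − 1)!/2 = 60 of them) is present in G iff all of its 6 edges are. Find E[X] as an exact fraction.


K_6 has (6 − 1)!/2 = 60 labelled Hamiltonian cycles.
For each such Hamiltonian cycle H, let X_H = 1 if all 6 edges of H are present in G. Then P[X_H = 1] = p^{6} = (5/6)^{6} = 15625/46656.
Summing the indicators: E[X] = Σ_H E[X_H] = 60 · p^{6} = 60 · 15625/46656 = 78125/3888.
Numerically: E[X] ≈ 20.09.

E[X] = 60 · (5/6)^{6} = 78125/3888 ≈ 20.09.


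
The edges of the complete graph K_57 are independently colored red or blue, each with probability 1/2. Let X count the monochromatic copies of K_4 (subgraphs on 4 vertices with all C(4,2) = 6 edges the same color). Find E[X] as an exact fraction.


Let X = Σ_S X_S over the C(57, 4) = 395010 subsets S of size 4, where X_S = 1 if the K_4 on S is monochromatic.
For a fixed S, the K_4 on S has C(4, 2) = 6 edges. P[all 6 edges red] = (1/2)^6, and likewise for blue, so P[monochromatic] = 2·(1/2)^6 = 2^{1 − 6} = 1/32.
Summing: E[X] = C(57, 4) · 2^{1 − 6} = 395010 · 1/32 = 197505/16.
Numerically: E[X] ≈ 12344.062.

E[X] = C(57,4)·2^(1−C(4,2)) = 197505/16 ≈ 12344.062.


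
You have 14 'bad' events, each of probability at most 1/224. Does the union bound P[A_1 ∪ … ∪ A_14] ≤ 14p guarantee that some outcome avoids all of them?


Union bound: P[∪_{i=1}^{14} A_i] ≤ Σ_i P[A_i] ≤ 14·p = 14·(1/224) = 1/16.
Numerically: 1/16 ≈ 0.06250.
Is 1/16 < 1? YES.
Since P[∪ A_i] ≤ 1/16 < 1, the complement has P[∩ A_i^c] ≥ 1 − 1/16 = 15/16 > 0, so some outcome avoids every A_i.

14·p = 1/16 ≈ 0.06250; existence CERTIFIED by the union bound.


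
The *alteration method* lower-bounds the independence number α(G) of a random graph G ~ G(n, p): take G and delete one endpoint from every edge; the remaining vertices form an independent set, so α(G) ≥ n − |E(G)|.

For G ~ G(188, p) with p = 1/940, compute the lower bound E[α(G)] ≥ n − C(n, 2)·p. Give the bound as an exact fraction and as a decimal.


E[|E(G)|] = C(188, 2)·p = 17578 · (1/940) = 187/10.
E[α(G)] ≥ n − E[|E(G)|] = 188 − 187/10 = 1693/10.
Numerically: ≈ 169.300.
(This is only a lower bound; the true E[α(G)] may be larger.)

E[α(G)] ≥ 1693/10 ≈ 169.300.


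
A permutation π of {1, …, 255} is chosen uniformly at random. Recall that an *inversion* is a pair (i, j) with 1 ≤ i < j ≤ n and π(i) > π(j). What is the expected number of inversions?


Write X = Σ X_I over the C(255, 2) = 32385 pairs i < j, with X_I the indicator of one inversion.
There are 32385 indicators.
For each fixed pair i < j, the values π(i) and π(j) are two distinct elements of {1, …, 255} in uniformly random order; by symmetry P[π(i) > π(j)] = 1/2.
By linearity: E[X] = 32385 · (1/2) = C(255, 2) · (1/2) = 32385/2 = 32385/2 ≈ 16192.50000.

E[X] = 32385/2 = 16192.50000.


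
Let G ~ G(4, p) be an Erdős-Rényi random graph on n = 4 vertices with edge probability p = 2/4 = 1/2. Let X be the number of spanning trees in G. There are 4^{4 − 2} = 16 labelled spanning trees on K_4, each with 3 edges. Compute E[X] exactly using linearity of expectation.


K_4 has 4^{4 − 2} = 16 labelled spanning trees.
For each such spanning tree H, let X_H = 1 if all 3 edges of H are present in G. Then P[X_H = 1] = p^{3} = (1/2)^{3} = 1/8.
By linearity of expectation: E[X] = Σ_H E[X_H] = 16 · p^{3} = 16 · 1/8 = 2.
Numerically: E[X] ≈ 2.

E[X] = 16 · (1/2)^{3} = 2 ≈ 2.


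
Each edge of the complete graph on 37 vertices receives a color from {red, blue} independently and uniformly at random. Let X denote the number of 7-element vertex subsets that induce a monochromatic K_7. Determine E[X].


Let X = Σ_S X_S over the C(37, 7) = 10295472 subsets S of size 7, where X_S = 1 if the K_7 on S is monochromatic.
For a fixed S, the K_7 on S has C(7, 2) = 21 edges. P[all 21 edges red] = (1/2)^21, and likewise for blue, so P[monochromatic] = 2·(1/2)^21 = 2^{1 − 21} = 1/1048576.
Summing: E[X] = C(37, 7) · 2^{1 − 21} = 10295472 · 1/1048576 = 643467/65536.
Numerically: E[X] ≈ 9.81853.

E[X] = C(37,7)·2^(1−C(7,2)) = 643467/65536 ≈ 9.81853.


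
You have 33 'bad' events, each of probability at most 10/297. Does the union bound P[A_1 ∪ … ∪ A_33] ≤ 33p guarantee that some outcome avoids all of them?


Union bound: P[∪_{i=1}^{33} A_i] ≤ Σ_i P[A_i] ≤ 33·p = 33·(10/297) = 10/9.
Numerically: 10/9 ≈ 1.11111.
Is 10/9 < 1? NO.
Since the bound 10/9 is ≥ 1, the union bound is uninformative here; it does NOT by itself certify existence.

33·p = 10/9 ≈ 1.11111; existence NOT certified by the union bound.


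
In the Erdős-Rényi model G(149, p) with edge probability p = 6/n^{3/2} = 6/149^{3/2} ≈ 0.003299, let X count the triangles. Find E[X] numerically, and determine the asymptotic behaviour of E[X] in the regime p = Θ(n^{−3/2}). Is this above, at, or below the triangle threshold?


Number of potential triangles: C(149, 3) = 540274.
Each occurs with probability p³ ≈ (0.003299)³ ≈ 3.590174e-08.
By linearity: E[X] = C(149, 3)·p³ ≈ 540274 · 3.590174e-08 ≈ 0.0194.
Since α = 3/2 > 1, p = c/n^{3/2} = o(1/n) is below the triangle threshold p ~ 1/n. Asymptotically E[X] ~ (c³/6)·n^{3(1−α)} = (6³/6)·n^{-1.5} → 0, so by Markov's inequality G has no triangles w.h.p.

E[X] ≈ 0.0194; in regime p = Θ(1/n^{3/2}) E[X] tends to 0 (below the triangle threshold p ~ 1/n).


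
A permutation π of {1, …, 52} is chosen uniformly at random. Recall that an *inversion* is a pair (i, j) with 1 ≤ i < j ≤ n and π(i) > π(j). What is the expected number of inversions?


Write X = Σ X_I over the C(52, 2) = 1326 pairs i < j, with X_I the indicator of one inversion.
There are 1326 indicators.
For each fixed pair i < j, the values π(i) and π(j) are two distinct elements of {1, …, 52} in uniformly random order; by symmetry P[π(i) > π(j)] = 1/2.
By linearity: E[X] = 1326 · (1/2) = C(52, 2) · (1/2) = 1326/2 = 663 ≈ 663.000000.

E[X] = 663 = 663.000000.


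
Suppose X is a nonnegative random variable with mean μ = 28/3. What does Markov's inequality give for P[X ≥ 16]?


μ = E[X] = 28/3, a = 16.
Markov: P[X ≥ 16] ≤ μ/a = (28/3)/16 = 7/12.
Numerically: ≈ 0.5833.
(Since a = 16 > μ = 9.3333, the bound 7/12 is < 1 and informative.)

P[X ≥ 16] ≤ 7/12 ≈ 0.5833.


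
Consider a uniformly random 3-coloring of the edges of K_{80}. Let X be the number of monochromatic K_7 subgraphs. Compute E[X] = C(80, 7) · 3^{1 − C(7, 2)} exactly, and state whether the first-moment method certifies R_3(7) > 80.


E[X] = C(80, 7) · 3^{1 − 21} = 3176716400 · 3^{−20} = 3176716400/3486784401.
As a reduced fraction: E[X] = 3176716400/3486784401 ≈ 0.9110734.
Is E[X] < 1? YES.
Since E[X] < 1, there exists a 3-coloring of K_{80} with no monochromatic K_7; hence R_3(7) > 80.

E[X] = 3176716400/3486784401 ≈ 0.9110734; E[X] < 1, so R_3(7) > 80.


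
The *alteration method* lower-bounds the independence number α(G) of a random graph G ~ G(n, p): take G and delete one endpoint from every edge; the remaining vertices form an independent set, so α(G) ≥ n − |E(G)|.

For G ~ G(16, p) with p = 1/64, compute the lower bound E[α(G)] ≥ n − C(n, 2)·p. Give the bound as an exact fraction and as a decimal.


E[|E(G)|] = C(16, 2)·p = 120 · (1/64) = 15/8.
E[α(G)] ≥ n − E[|E(G)|] = 16 − 15/8 = 113/8.
Numerically: ≈ 14.125.
(This is only a lower bound; the true E[α(G)] may be larger.)

E[α(G)] ≥ 113/8 ≈ 14.125.


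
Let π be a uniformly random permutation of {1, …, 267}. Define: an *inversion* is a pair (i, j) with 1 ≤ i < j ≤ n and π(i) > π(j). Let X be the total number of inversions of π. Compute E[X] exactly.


Write X = Σ X_I over the C(267, 2) = 35511 pairs i < j, with X_I the indicator of one inversion.
There are 35511 indicators.
For each fixed pair i < j, the values π(i) and π(j) are two distinct elements of {1, …, 267} in uniformly random order; by symmetry P[π(i) > π(j)] = 1/2.
By linearity: E[X] = 35511 · (1/2) = C(267, 2) · (1/2) = 35511/2 = 35511/2 ≈ 17755.50000.

E[X] = 35511/2 = 17755.50000.


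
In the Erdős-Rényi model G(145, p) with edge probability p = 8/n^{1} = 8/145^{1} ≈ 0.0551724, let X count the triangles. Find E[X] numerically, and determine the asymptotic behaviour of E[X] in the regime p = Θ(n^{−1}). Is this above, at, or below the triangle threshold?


Number of potential triangles: C(145, 3) = 497640.
Each occurs with probability p³ ≈ (0.0551724)³ ≈ 1.67944565e-04.
By linearity: E[X] = C(145, 3)·p³ ≈ 497640 · 1.67944565e-04 ≈ 83.575933.
Here α = 1, so p = 8/n is exactly at the triangle threshold p ~ 1/n. Asymptotically E[X] → c³/6 = 8³/6 = 256/3 ≈ 85.333333, a bounded constant. In this regime the triangle count is asymptotically Poisson(c³/6).

E[X] ≈ 83.575933; in regime p = Θ(1/n^{1}) E[X] stays bounded (at the triangle threshold p ~ 1/n).


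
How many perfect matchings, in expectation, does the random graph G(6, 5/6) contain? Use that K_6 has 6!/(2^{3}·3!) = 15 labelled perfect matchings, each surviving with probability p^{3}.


K_6 has 6!/(2^{3}·3!) = 15 labelled perfect matchings.
For each such perfect matching H, let X_H = 1 if all 3 edges of H are present in G. Then P[X_H = 1] = p^{3} = (5/6)^{3} = 125/216.
By linearity of expectation: E[X] = Σ_H E[X_H] = 15 · p^{3} = 15 · 125/216 = 625/72.
Numerically: E[X] ≈ 8.681.

E[X] = 15 · (5/6)^{3} = 625/72 ≈ 8.681.


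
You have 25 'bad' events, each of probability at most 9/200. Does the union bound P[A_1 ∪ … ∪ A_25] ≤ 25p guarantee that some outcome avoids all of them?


Union bound: P[∪_{i=1}^{25} A_i] ≤ Σ_i P[A_i] ≤ 25·p = 25·(9/200) = 9/8.
Numerically: 9/8 ≈ 1.12500.
Is 9/8 < 1? NO.
Since the bound 9/8 is ≥ 1, the union bound is uninformative here; it does NOT by itself certify existence.

25·p = 9/8 ≈ 1.12500; existence NOT certified by the union bound.


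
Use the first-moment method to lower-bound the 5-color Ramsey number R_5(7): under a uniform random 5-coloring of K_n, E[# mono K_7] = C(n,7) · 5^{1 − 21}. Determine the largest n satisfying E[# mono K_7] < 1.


We need C(n, 7) · 5^{1 − 21} < 1, i.e. C(n, 7) < 5^{21 − 1} = 95367431640625.
Check values of n near the boundary:
  n = 337: C(337, 7) = 91989916924632; 91989916924632 < 95367431640625? YES
  n = 338: C(338, 7) = 93935323022736; 93935323022736 < 95367431640625? YES
  n = 339: C(339, 7) = 95915887062372; 95915887062372 < 95367431640625? NO
  n = 340: C(340, 7) = 97932136940560; 97932136940560 < 95367431640625? NO
The largest n with C(n, 7) < 95367431640625 is n = 338 (where E[X] = 93935323022736/95367431640625 ≈ 0.985). Hence R_5(7) > 338, i.e. R_5(7) ≥ 339.

Largest n = 338; hence R_5(7) > 338.


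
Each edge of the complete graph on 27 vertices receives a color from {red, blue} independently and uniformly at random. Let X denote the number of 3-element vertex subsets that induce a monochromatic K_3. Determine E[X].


Let X = Σ_S X_S over the C(27, 3) = 2925 subsets S of size 3, where X_S = 1 if the K_3 on S is monochromatic.
For a fixed S, the K_3 on S has C(3, 2) = 3 edges. P[all 3 edges red] = (1/2)^3, and likewise for blue, so P[monochromatic] = 2·(1/2)^3 = 2^{1 − 3} = 1/4.
By linearity of expectation: E[X] = C(27, 3) · 2^{1 − 3} = 2925 · 1/4 = 2925/4.
Numerically: E[X] ≈ 731.25000.

E[X] = C(27,3)·2^(1−C(3,2)) = 2925/4 ≈ 731.25000.


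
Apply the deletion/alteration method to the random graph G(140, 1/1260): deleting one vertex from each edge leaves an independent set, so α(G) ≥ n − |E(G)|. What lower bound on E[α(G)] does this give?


E[|E(G)|] = C(140, 2)·p = 9730 · (1/1260) = 139/18.
E[α(G)] ≥ n − E[|E(G)|] = 140 − 139/18 = 2381/18.
Numerically: ≈ 132.278.
(This is only a lower bound; the true E[α(G)] may be larger.)

E[α(G)] ≥ 2381/18 ≈ 132.278.


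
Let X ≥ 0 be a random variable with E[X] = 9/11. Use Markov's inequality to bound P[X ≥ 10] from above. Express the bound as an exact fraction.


μ = E[X] = 9/11, a = 10.
Markov: P[X ≥ 10] ≤ μ/a = (9/11)/10 = 9/110.
Numerically: ≈ 0.0818.
(Since a = 10 > μ = 0.8182, the bound 9/110 is < 1 and informative.)

P[X ≥ 10] ≤ 9/110 ≈ 0.0818.


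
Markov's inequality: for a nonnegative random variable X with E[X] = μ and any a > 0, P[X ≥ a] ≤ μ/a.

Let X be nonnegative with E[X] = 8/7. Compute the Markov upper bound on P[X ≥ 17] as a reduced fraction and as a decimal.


μ = E[X] = 8/7, a = 17.
Markov: P[X ≥ 17] ≤ μ/a = (8/7)/17 = 8/119.
Numerically: ≈ 0.0672.
(Since a = 17 > μ = 1.1429, the bound 8/119 is < 1 and informative.)

P[X ≥ 17] ≤ 8/119 ≈ 0.0672.


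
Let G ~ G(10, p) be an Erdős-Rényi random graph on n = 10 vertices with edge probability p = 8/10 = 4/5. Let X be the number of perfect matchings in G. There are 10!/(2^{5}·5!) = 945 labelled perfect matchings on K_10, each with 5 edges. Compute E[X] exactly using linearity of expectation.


K_10 has 10!/(2^{5}·5!) = 945 labelled perfect matchings.
For each such perfect matching H, let X_H = 1 if all 5 edges of H are present in G. Then P[X_H = 1] = p^{5} = (4/5)^{5} = 1024/3125.
By linearity of expectation: E[X] = Σ_H E[X_H] = 945 · p^{5} = 945 · 1024/3125 = 193536/625.
Numerically: E[X] ≈ 310.

E[X] = 945 · (4/5)^{5} = 193536/625 ≈ 310.


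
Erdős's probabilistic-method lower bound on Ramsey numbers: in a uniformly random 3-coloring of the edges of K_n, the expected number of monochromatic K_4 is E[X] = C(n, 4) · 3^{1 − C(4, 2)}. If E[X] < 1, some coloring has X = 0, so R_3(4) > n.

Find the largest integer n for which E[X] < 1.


We need C(n, 4) · 3^{1 − 6} < 1, i.e. C(n, 4) < 3^{6 − 1} = 243.
Check values of n near the boundary:
  n = 6: C(6, 4) = 15; 15 < 243? YES
  n = 7: C(7, 4) = 35; 35 < 243? YES
  n = 8: C(8, 4) = 70; 70 < 243? YES
  n = 9: C(9, 4) = 126; 126 < 243? YES
  n = 10: C(10, 4) = 210; 210 < 243? YES
  n = 11: C(11, 4) = 330; 330 < 243? NO
  n = 12: C(12, 4) = 495; 495 < 243? NO
The largest n with C(n, 4) < 243 is n = 10 (where E[X] = 70/81 ≈ 0.86420). Hence R_3(4) > 10, i.e. R_3(4) ≥ 11.

Largest n = 10; hence R_3(4) > 10.


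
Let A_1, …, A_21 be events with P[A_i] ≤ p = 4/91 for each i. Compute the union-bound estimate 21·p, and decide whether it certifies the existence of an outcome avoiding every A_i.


Union bound: P[∪_{i=1}^{21} A_i] ≤ Σ_i P[A_i] ≤ 21·p = 21·(4/91) = 12/13.
Numerically: 12/13 ≈ 0.9230769.
Is 12/13 < 1? YES.
Since P[∪ A_i] ≤ 12/13 < 1, the complement has P[∩ A_i^c] ≥ 1 − 12/13 = 1/13 > 0, so some outcome avoids every A_i.

21·p = 12/13 ≈ 0.9230769; existence CERTIFIED by the union bound.


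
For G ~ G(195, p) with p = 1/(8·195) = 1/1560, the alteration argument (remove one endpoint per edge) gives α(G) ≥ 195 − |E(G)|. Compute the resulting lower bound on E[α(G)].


E[|E(G)|] = C(195, 2)·p = 18915 · (1/1560) = 97/8.
E[α(G)] ≥ n − E[|E(G)|] = 195 − 97/8 = 1463/8.
Numerically: ≈ 182.875.
(This is only a lower bound; the true E[α(G)] may be larger.)

E[α(G)] ≥ 1463/8 ≈ 182.875.


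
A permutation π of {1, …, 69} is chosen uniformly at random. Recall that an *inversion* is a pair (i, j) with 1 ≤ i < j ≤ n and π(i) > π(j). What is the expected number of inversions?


Write X = Σ X_I over the C(69, 2) = 2346 pairs i < j, with X_I the indicator of one inversion.
There are 2346 indicators.
For each fixed pair i < j, the values π(i) and π(j) are two distinct elements of {1, …, 69} in uniformly random order; by symmetry P[π(i) > π(j)] = 1/2.
By linearity: E[X] = 2346 · (1/2) = C(69, 2) · (1/2) = 2346/2 = 1173 ≈ 1173.000000.

E[X] = 1173 = 1173.000000.


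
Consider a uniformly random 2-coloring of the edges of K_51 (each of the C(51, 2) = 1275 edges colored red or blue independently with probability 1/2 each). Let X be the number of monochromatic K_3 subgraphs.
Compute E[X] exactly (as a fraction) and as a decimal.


Let X = Σ_S X_S over the C(51, 3) = 20825 subsets S of size 3, where X_S = 1 if the K_3 on S is monochromatic.
For a fixed S, the K_3 on S has C(3, 2) = 3 edges. P[all 3 edges red] = (1/2)^3, and likewise for blue, so P[monochromatic] = 2·(1/2)^3 = 2^{1 − 3} = 1/4.
By linearity: E[X] = C(51, 3) · 2^{1 − 3} = 20825 · 1/4 = 20825/4.
Numerically: E[X] ≈ 5206.250000.

E[X] = C(51,3)·2^(1−C(3,2)) = 20825/4 ≈ 5206.250000.


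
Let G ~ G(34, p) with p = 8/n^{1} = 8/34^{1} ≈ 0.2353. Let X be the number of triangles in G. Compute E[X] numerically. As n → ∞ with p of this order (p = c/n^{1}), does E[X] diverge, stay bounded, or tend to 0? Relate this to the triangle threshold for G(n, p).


Number of potential triangles: C(34, 3) = 5984.
Each occurs with probability p³ ≈ (0.2353)³ ≈ 1.302666e-02.
By linearity: E[X] = C(34, 3)·p³ ≈ 5984 · 1.302666e-02 ≈ 77.9516.
Here α = 1, so p = 8/n is exactly at the triangle threshold p ~ 1/n. Asymptotically E[X] → c³/6 = 8³/6 = 256/3 ≈ 85.3333, a bounded constant. In this regime the triangle count is asymptotically Poisson(c³/6).

E[X] ≈ 77.9516; in regime p = Θ(1/n^{1}) E[X] stays bounded (at the triangle threshold p ~ 1/n).


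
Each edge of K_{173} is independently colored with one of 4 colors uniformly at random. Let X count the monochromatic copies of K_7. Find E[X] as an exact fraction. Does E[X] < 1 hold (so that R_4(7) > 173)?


E[X] = C(173, 7) · 4^{1 − 21} = 813769676772 · 4^{−20} = 813769676772/1099511627776.
As a reduced fraction: E[X] = 203442419193/274877906944 ≈ 0.7401.
Is E[X] < 1? YES.
Since E[X] < 1, there exists a 4-coloring of K_{173} with no monochromatic K_7; hence R_4(7) > 173.

E[X] = 203442419193/274877906944 ≈ 0.7401; E[X] < 1, so R_4(7) > 173.


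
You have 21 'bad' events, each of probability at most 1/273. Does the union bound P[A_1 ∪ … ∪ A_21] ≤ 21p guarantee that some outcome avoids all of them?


Union bound: P[∪_{i=1}^{21} A_i] ≤ Σ_i P[A_i] ≤ 21·p = 21·(1/273) = 1/13.
Numerically: 1/13 ≈ 0.076923.
Is 1/13 < 1? YES.
Since P[∪ A_i] ≤ 1/13 < 1, the complement has P[∩ A_i^c] ≥ 1 − 1/13 = 12/13 > 0, so some outcome avoids every A_i.

21·p = 1/13 ≈ 0.076923; existence CERTIFIED by the union bound.


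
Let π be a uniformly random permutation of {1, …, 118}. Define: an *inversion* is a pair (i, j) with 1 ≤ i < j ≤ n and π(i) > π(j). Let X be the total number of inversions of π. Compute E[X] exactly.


Write X = Σ X_I over the C(118, 2) = 6903 pairs i < j, with X_I the indicator of one inversion.
There are 6903 indicators.
For each fixed pair i < j, the values π(i) and π(j) are two distinct elements of {1, …, 118} in uniformly random order; by symmetry P[π(i) > π(j)] = 1/2.
By linearity: E[X] = 6903 · (1/2) = C(118, 2) · (1/2) = 6903/2 = 6903/2 ≈ 3451.50000.

E[X] = 6903/2 = 3451.50000.


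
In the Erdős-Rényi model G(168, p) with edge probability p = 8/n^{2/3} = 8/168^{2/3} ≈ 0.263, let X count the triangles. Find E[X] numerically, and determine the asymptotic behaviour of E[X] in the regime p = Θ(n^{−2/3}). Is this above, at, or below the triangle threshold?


Number of potential triangles: C(168, 3) = 776216.
Each occurs with probability p³ ≈ (0.263)³ ≈ 1.81406e-02.
By linearity: E[X] = C(168, 3)·p³ ≈ 776216 · 1.81406e-02 ≈ 14081.016.
Since α = 2/3 < 1, p = c/n^{2/3} ≫ 1/n is above the triangle threshold p ~ 1/n. Asymptotically E[X] ~ (c³/6)·n^{3(1−α)} = (8³/6)·n^{1} → ∞; triangles are abundant w.h.p.

E[X] ≈ 14081.016; in regime p = Θ(1/n^{2/3}) E[X] diverges (above the triangle threshold p ~ 1/n).


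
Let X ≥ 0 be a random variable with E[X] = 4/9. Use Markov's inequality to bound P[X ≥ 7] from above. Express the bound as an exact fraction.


μ = E[X] = 4/9, a = 7.
Markov: P[X ≥ 7] ≤ μ/a = (4/9)/7 = 4/63.
Numerically: ≈ 0.0635.
(Since a = 7 > μ = 0.4444, the bound 4/63 is < 1 and informative.)

P[X ≥ 7] ≤ 4/63 ≈ 0.0635.


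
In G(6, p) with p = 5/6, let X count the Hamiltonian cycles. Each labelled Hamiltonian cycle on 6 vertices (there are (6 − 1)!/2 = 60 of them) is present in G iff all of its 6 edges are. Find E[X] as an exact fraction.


K_6 has (6 − 1)!/2 = 60 labelled Hamiltonian cycles.
For each such Hamiltonian cycle H, let X_H = 1 if all 6 edges of H are present in G. Then P[X_H = 1] = p^{6} = (5/6)^{6} = 15625/46656.
By linearity: E[X] = Σ_H E[X_H] = 60 · p^{6} = 60 · 15625/46656 = 78125/3888.
Numerically: E[X] ≈ 20.09.

E[X] = 60 · (5/6)^{6} = 78125/3888 ≈ 20.09.


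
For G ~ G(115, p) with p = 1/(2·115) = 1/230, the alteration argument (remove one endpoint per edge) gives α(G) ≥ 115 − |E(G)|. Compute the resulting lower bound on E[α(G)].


E[|E(G)|] = C(115, 2)·p = 6555 · (1/230) = 57/2.
E[α(G)] ≥ n − E[|E(G)|] = 115 − 57/2 = 173/2.
Numerically: ≈ 86.500.
(This is only a lower bound; the true E[α(G)] may be larger.)

E[α(G)] ≥ 173/2 ≈ 86.500.


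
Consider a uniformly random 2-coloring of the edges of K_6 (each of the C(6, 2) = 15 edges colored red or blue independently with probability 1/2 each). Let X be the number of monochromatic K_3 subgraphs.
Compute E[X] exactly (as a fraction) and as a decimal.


Let X = Σ_S X_S over the C(6, 3) = 20 subsets S of size 3, where X_S = 1 if the K_3 on S is monochromatic.
For a fixed S, the K_3 on S has C(3, 2) = 3 edges. P[all 3 edges red] = (1/2)^3, and likewise for blue, so P[monochromatic] = 2·(1/2)^3 = 2^{1 − 3} = 1/4.
Summing: E[X] = C(6, 3) · 2^{1 − 3} = 20 · 1/4 = 5.
Numerically: E[X] ≈ 5.000.

E[X] = C(6,3)·2^(1−C(3,2)) = 5 ≈ 5.000.
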